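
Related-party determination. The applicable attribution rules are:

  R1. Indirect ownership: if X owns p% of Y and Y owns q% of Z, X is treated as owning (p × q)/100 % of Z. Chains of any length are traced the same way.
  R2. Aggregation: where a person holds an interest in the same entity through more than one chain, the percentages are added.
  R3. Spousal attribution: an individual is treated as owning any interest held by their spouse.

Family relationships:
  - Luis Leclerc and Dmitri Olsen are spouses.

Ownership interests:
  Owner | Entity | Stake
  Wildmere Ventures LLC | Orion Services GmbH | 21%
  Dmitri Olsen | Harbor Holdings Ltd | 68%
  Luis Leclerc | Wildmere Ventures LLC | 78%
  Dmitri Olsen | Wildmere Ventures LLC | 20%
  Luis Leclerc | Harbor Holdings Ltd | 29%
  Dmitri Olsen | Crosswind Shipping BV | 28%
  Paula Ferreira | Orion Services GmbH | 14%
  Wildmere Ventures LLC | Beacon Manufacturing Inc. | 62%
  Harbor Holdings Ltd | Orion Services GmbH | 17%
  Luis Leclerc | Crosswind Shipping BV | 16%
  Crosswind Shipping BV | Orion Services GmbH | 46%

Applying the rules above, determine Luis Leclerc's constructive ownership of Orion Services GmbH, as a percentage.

57.31%

By spousal attribution (R3), Luis Leclerc is treated as also owning Dmitri Olsen's interest in Crosswind Shipping BV, giving 16% + 28% = 44%.
By spousal attribution (R3), Luis Leclerc is treated as also owning Dmitri Olsen's interest in Wildmere Ventures LLC, giving 78% + 20% = 98%.
By spousal attribution (R3), Luis Leclerc is treated as also owning Dmitri Olsen's interest in Harbor Holdings Ltd, giving 29% + 68% = 97%.
Chain via Crosswind Shipping BV (R1): 44% × 46% = 20.24% of Orion Services GmbH.
Chain via Wildmere Ventures LLC (R1): 98% × 21% = 20.58% of Orion Services GmbH.
Chain via Harbor Holdings Ltd (R1): 97% × 17% = 16.49% of Orion Services GmbH.
Aggregating (R2): 20.24% + 20.58% + 16.49% = 57.31%.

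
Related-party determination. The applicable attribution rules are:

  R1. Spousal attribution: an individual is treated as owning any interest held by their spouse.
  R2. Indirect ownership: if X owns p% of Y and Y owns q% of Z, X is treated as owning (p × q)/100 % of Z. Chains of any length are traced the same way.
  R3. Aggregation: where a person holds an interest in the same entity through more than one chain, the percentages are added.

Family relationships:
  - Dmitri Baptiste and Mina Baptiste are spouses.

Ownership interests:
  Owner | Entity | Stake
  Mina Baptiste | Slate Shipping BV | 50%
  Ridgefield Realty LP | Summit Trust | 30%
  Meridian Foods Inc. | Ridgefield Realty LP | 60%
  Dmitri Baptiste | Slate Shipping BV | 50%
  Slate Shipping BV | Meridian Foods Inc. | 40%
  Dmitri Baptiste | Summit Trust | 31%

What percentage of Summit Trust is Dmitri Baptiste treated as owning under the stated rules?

38.2%

By spousal attribution (R1), Dmitri Baptiste is treated as also owning Mina Baptiste's interest in Slate Shipping BV, giving 50% + 50% = 100%.
Chain via Slate Shipping BV → Meridian Foods Inc. → Ridgefield Realty LP (R2): 100% × 40% × 60% × 30% = 7.2% of Summit Trust.
Direct interest in Summit Trust: 31%.
Aggregating (R3): 7.2% + 31% = 38.2%.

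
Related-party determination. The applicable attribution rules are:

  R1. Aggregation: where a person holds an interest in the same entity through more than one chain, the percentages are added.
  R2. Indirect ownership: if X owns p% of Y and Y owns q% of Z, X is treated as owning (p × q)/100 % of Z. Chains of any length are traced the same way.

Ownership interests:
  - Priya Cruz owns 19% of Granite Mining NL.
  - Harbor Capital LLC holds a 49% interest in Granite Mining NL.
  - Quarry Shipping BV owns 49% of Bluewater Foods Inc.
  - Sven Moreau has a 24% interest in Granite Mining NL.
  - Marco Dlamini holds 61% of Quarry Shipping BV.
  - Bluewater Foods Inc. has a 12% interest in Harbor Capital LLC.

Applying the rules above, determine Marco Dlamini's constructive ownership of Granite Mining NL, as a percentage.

1.757532%

Chain via Quarry Shipping BV → Bluewater Foods Inc. → Harbor Capital LLC (R2): 61% × 49% × 12% × 49% = 1.757532% of Granite Mining NL.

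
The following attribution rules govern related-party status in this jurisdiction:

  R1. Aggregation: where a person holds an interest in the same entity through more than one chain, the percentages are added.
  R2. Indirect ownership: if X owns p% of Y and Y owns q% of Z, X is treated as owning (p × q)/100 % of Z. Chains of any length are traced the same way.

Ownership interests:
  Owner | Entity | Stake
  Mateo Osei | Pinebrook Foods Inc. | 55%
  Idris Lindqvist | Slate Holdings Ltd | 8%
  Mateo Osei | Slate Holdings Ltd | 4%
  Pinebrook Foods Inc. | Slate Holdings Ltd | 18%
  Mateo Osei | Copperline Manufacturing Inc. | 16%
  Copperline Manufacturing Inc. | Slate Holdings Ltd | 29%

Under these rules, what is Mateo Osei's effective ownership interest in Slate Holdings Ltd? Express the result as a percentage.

Chain via Pinebrook Foods Inc. (R2): 55% × 18% = 9.9% of Slate Holdings Ltd.
Chain via Copperline Manufacturing Inc. (R2): 16% × 29% = 4.64% of Slate Holdings Ltd.
Direct interest in Slate Holdings Ltd: 4%.
Aggregating (R1): 9.9% + 4.64% + 4% = 18.54%.

18.54%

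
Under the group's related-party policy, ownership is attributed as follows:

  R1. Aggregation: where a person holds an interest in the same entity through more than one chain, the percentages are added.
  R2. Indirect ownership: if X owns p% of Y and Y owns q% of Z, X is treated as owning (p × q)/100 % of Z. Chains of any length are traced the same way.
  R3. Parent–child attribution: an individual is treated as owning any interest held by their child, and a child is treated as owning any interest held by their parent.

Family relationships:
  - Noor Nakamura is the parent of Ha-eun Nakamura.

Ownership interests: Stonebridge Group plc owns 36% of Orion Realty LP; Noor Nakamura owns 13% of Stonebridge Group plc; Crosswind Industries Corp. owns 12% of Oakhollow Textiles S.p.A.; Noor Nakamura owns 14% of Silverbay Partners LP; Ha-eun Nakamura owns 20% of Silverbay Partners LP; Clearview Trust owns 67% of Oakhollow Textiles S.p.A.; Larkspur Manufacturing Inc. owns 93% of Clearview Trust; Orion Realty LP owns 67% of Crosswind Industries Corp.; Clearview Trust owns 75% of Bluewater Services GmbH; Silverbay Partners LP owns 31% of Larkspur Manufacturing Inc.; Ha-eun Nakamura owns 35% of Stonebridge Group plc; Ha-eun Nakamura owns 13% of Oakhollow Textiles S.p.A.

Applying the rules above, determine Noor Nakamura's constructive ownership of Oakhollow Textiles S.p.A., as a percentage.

By parent–child attribution (R3), Noor Nakamura is treated as also owning Ha-eun Nakamura's interest in Silverbay Partners LP, giving 14% + 20% = 34%.
By parent–child attribution (R3), Noor Nakamura is treated as also owning Ha-eun Nakamura's interest in Stonebridge Group plc, giving 13% + 35% = 48%.
By parent–child attribution (R3), Noor Nakamura is treated as owning Ha-eun Nakamura's 13% interest in Oakhollow Textiles S.p.A.
Chain via Silverbay Partners LP → Larkspur Manufacturing Inc. → Clearview Trust (R2): 34% × 31% × 93% × 67% = 6.567474% of Oakhollow Textiles S.p.A.
Chain via Stonebridge Group plc → Orion Realty LP → Crosswind Industries Corp. (R2): 48% × 36% × 67% × 12% = 1.389312% of Oakhollow Textiles S.p.A.
Direct interest in Oakhollow Textiles S.p.A: 13%.
Aggregating (R1): 6.567474% + 1.389312% + 13% = 20.956786%.

20.956786%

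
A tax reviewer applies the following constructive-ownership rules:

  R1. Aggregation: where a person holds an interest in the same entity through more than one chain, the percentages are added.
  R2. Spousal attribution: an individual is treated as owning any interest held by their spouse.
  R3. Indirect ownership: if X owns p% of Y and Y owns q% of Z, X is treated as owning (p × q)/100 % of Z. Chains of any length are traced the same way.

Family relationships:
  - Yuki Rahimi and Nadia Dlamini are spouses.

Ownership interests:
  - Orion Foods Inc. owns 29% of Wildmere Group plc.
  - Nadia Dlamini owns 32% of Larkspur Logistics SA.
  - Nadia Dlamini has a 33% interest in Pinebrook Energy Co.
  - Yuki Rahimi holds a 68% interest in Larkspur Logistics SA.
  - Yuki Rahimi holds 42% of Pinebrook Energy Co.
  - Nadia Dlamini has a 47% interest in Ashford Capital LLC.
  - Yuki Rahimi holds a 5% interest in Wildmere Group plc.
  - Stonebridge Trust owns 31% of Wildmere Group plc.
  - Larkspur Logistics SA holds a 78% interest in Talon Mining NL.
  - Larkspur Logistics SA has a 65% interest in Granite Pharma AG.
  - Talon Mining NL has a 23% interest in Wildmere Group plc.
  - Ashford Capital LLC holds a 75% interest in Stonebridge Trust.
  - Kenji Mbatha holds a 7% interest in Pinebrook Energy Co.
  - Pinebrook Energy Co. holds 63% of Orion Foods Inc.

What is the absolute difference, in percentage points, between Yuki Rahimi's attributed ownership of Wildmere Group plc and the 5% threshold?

By spousal attribution (R2), Yuki Rahimi is treated as also owning Nadia Dlamini's interest in Larkspur Logistics SA, giving 68% + 32% = 100%.
By spousal attribution (R2), Yuki Rahimi is treated as also owning Nadia Dlamini's interest in Pinebrook Energy Co, giving 42% + 33% = 75%.
By spousal attribution (R2), Yuki Rahimi is treated as owning Nadia Dlamini's 47% interest in Ashford Capital LLC.
Chain via Larkspur Logistics SA → Talon Mining NL (R3): 100% × 78% × 23% = 17.94% of Wildmere Group plc.
Chain via Pinebrook Energy Co. → Orion Foods Inc. (R3): 75% × 63% × 29% = 13.7025% of Wildmere Group plc.
Direct interest in Wildmere Group plc: 5%.
Chain via Ashford Capital LLC → Stonebridge Trust (R3): 47% × 75% × 31% = 10.9275% of Wildmere Group plc.
Aggregating (R1): 17.94% + 13.7025% + 5% + 10.9275% = 47.57%.
47.57% exceeds the 5% threshold by 42.57 percentage points.

42.57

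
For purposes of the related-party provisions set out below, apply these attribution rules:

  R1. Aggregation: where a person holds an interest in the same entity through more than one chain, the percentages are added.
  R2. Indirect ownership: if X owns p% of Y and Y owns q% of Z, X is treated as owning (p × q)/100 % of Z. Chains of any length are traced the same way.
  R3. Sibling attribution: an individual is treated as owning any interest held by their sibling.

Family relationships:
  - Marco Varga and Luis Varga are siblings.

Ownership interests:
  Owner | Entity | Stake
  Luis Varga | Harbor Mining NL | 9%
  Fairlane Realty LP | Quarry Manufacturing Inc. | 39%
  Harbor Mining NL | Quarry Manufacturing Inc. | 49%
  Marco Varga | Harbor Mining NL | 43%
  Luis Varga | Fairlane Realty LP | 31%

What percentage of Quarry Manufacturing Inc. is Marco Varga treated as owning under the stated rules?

37.57%

By sibling attribution (R3), Marco Varga is treated as also owning Luis Varga's interest in Harbor Mining NL, giving 43% + 9% = 52%.
By sibling attribution (R3), Marco Varga is treated as owning Luis Varga's 31% interest in Fairlane Realty LP.
Chain via Harbor Mining NL (R2): 52% × 49% = 25.48% of Quarry Manufacturing Inc.
Chain via Fairlane Realty LP (R2): 31% × 39% = 12.09% of Quarry Manufacturing Inc.
Aggregating (R1): 25.48% + 12.09% = 37.57%.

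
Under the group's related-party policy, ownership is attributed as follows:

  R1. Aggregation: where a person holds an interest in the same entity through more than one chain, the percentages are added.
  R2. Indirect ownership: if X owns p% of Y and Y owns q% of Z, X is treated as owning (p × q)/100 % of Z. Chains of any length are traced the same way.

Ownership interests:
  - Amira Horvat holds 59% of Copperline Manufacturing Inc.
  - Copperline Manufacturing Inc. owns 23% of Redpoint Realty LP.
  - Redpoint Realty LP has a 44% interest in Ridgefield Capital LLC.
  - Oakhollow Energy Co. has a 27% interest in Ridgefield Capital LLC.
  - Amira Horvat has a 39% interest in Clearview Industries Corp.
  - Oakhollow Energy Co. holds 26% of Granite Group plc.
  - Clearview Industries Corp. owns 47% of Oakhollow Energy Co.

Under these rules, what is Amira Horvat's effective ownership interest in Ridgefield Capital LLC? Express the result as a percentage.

10.9199%

Chain via Clearview Industries Corp. → Oakhollow Energy Co. (R2): 39% × 47% × 27% = 4.9491% of Ridgefield Capital LLC.
Chain via Copperline Manufacturing Inc. → Redpoint Realty LP (R2): 59% × 23% × 44% = 5.9708% of Ridgefield Capital LLC.
Aggregating (R1): 4.9491% + 5.9708% = 10.9199%.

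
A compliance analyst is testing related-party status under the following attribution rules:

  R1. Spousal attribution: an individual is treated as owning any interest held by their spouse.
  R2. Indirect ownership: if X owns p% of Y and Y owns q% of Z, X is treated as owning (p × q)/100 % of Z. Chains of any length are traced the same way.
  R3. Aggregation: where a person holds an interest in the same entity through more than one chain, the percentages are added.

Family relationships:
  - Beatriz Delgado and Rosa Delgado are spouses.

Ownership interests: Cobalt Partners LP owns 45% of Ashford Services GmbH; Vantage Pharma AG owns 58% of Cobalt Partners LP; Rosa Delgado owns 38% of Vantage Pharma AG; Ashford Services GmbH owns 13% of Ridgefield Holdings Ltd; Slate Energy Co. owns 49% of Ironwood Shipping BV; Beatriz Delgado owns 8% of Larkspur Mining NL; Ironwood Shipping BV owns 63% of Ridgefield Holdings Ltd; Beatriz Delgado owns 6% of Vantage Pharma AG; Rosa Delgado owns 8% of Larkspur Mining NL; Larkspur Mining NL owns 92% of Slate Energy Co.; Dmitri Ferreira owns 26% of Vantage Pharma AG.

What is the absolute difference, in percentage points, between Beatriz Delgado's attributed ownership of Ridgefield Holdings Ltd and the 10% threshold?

By spousal attribution (R1), Beatriz Delgado is treated as also owning Rosa Delgado's interest in Vantage Pharma AG, giving 6% + 38% = 44%.
By spousal attribution (R1), Beatriz Delgado is treated as also owning Rosa Delgado's interest in Larkspur Mining NL, giving 8% + 8% = 16%.
Chain via Vantage Pharma AG → Cobalt Partners LP → Ashford Services GmbH (R2): 44% × 58% × 45% × 13% = 1.49292% of Ridgefield Holdings Ltd.
Chain via Larkspur Mining NL → Slate Energy Co. → Ironwood Shipping BV (R2): 16% × 92% × 49% × 63% = 4.544064% of Ridgefield Holdings Ltd.
Aggregating (R3): 1.49292% + 4.544064% = 6.036984%.
6.036984% falls short of the 10% threshold by 3.963016 percentage points.

3.963016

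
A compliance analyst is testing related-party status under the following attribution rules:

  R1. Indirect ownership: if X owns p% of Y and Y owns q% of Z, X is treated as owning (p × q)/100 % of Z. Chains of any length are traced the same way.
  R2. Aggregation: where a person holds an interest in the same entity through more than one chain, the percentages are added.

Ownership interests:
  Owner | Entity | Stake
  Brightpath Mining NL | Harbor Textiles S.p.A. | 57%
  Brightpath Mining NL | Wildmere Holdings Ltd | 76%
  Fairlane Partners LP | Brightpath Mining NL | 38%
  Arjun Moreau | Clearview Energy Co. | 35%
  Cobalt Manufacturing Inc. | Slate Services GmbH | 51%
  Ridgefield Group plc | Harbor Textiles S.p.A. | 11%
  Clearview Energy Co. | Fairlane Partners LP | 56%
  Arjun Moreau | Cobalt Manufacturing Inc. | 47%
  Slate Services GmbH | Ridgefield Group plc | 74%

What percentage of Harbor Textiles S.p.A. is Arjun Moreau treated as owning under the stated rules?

6.196518%

Chain via Cobalt Manufacturing Inc. → Slate Services GmbH → Ridgefield Group plc (R1): 47% × 51% × 74% × 11% = 1.951158% of Harbor Textiles S.p.A.
Chain via Clearview Energy Co. → Fairlane Partners LP → Brightpath Mining NL (R1): 35% × 56% × 38% × 57% = 4.24536% of Harbor Textiles S.p.A.
Aggregating (R2): 1.951158% + 4.24536% = 6.196518%.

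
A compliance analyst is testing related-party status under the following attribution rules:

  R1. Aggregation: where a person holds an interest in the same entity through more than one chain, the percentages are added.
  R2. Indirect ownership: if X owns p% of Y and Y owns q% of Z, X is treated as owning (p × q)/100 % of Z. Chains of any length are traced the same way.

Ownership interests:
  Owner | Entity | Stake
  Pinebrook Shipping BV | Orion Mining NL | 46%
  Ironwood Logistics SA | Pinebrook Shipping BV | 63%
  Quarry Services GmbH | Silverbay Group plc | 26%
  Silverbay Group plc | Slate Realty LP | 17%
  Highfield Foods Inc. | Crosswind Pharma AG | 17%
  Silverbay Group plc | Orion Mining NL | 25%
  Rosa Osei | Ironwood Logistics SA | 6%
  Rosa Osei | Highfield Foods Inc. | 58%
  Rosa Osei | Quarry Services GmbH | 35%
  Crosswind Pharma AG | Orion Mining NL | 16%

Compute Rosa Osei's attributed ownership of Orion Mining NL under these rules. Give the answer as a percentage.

Chain via Highfield Foods Inc. → Crosswind Pharma AG (R2): 58% × 17% × 16% = 1.5776% of Orion Mining NL.
Chain via Ironwood Logistics SA → Pinebrook Shipping BV (R2): 6% × 63% × 46% = 1.7388% of Orion Mining NL.
Chain via Quarry Services GmbH → Silverbay Group plc (R2): 35% × 26% × 25% = 2.275% of Orion Mining NL.
Aggregating (R1): 1.5776% + 1.7388% + 2.275% = 5.5914%.

5.5914%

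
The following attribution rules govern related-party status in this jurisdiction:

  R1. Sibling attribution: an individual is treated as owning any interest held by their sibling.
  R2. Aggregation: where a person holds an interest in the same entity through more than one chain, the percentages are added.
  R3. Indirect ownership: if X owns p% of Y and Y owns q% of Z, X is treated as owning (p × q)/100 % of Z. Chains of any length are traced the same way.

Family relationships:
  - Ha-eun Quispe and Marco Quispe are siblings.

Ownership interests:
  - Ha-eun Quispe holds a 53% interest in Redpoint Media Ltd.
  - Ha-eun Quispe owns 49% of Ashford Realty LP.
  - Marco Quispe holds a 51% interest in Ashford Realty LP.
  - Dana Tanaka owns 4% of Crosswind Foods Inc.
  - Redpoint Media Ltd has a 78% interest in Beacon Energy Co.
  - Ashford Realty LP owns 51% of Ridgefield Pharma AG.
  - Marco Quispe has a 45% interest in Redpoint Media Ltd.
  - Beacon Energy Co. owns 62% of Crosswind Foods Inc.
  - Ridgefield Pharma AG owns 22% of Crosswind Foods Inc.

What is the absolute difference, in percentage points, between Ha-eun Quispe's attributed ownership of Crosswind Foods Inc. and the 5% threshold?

53.6128

By sibling attribution (R1), Ha-eun Quispe is treated as also owning Marco Quispe's interest in Ashford Realty LP, giving 49% + 51% = 100%.
By sibling attribution (R1), Ha-eun Quispe is treated as also owning Marco Quispe's interest in Redpoint Media Ltd, giving 53% + 45% = 98%.
Chain via Ashford Realty LP → Ridgefield Pharma AG (R3): 100% × 51% × 22% = 11.22% of Crosswind Foods Inc.
Chain via Redpoint Media Ltd → Beacon Energy Co. (R3): 98% × 78% × 62% = 47.3928% of Crosswind Foods Inc.
Aggregating (R2): 11.22% + 47.3928% = 58.6128%.
58.6128% exceeds the 5% threshold by 53.6128 percentage points.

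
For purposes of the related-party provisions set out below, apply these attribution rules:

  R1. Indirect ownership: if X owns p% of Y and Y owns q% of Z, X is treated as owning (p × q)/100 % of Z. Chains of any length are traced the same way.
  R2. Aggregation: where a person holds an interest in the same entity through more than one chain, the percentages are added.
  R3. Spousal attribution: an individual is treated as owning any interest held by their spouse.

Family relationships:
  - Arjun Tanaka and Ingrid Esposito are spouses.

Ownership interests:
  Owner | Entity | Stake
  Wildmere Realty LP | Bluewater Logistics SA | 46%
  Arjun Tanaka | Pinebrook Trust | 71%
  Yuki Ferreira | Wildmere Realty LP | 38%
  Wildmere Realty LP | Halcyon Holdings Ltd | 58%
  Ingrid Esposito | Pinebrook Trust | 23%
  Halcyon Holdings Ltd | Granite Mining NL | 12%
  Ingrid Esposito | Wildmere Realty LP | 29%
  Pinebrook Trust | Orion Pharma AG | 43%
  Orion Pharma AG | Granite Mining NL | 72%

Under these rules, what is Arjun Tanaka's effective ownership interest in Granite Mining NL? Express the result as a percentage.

By spousal attribution (R3), Arjun Tanaka is treated as also owning Ingrid Esposito's interest in Pinebrook Trust, giving 71% + 23% = 94%.
By spousal attribution (R3), Arjun Tanaka is treated as owning Ingrid Esposito's 29% interest in Wildmere Realty LP.
Chain via Pinebrook Trust → Orion Pharma AG (R1): 94% × 43% × 72% = 29.1024% of Granite Mining NL.
Chain via Wildmere Realty LP → Halcyon Holdings Ltd (R1): 29% × 58% × 12% = 2.0184% of Granite Mining NL.
Aggregating (R2): 29.1024% + 2.0184% = 31.1208%.

31.1208%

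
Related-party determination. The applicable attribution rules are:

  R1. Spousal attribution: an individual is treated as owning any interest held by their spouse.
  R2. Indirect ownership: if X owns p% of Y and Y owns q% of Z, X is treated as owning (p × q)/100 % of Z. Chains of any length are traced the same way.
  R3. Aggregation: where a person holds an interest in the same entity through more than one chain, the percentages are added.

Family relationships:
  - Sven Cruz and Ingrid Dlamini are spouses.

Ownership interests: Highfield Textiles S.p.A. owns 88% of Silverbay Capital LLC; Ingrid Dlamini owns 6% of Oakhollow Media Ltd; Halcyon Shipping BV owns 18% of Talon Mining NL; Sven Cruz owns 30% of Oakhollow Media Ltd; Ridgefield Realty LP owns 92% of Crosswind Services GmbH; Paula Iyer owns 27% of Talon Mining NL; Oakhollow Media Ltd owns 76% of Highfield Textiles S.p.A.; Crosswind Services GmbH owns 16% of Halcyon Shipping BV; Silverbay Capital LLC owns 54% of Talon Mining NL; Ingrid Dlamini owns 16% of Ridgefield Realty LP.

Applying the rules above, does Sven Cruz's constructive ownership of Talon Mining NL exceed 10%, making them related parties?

Yes

By spousal attribution (R1), Sven Cruz is treated as also owning Ingrid Dlamini's interest in Oakhollow Media Ltd, giving 30% + 6% = 36%.
By spousal attribution (R1), Sven Cruz is treated as owning Ingrid Dlamini's 16% interest in Ridgefield Realty LP.
Chain via Oakhollow Media Ltd → Highfield Textiles S.p.A. → Silverbay Capital LLC (R2): 36% × 76% × 88% × 54% = 13.001472% of Talon Mining NL.
Chain via Ridgefield Realty LP → Crosswind Services GmbH → Halcyon Shipping BV (R2): 16% × 92% × 16% × 18% = 0.423936% of Talon Mining NL.
Aggregating (R3): 13.001472% + 0.423936% = 13.425408%.
13.425408% exceeds the 10% threshold, so Sven is a related party to Talon Mining NL.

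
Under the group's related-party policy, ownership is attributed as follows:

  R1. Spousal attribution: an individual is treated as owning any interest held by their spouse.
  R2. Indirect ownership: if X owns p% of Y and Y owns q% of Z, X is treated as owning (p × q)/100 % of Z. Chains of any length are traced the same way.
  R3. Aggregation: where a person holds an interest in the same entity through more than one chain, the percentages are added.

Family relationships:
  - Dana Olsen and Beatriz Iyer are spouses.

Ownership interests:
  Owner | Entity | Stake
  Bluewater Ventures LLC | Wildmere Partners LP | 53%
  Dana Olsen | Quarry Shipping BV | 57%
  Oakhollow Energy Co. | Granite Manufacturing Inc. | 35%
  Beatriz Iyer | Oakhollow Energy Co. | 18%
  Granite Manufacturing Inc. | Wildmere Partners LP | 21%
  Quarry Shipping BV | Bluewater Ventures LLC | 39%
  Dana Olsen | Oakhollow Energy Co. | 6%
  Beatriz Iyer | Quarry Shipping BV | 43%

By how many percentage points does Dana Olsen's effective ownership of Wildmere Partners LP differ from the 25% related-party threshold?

By spousal attribution (R1), Dana Olsen is treated as also owning Beatriz Iyer's interest in Oakhollow Energy Co, giving 6% + 18% = 24%.
By spousal attribution (R1), Dana Olsen is treated as also owning Beatriz Iyer's interest in Quarry Shipping BV, giving 57% + 43% = 100%.
Chain via Oakhollow Energy Co. → Granite Manufacturing Inc. (R2): 24% × 35% × 21% = 1.764% of Wildmere Partners LP.
Chain via Quarry Shipping BV → Bluewater Ventures LLC (R2): 100% × 39% × 53% = 20.67% of Wildmere Partners LP.
Aggregating (R3): 1.764% + 20.67% = 22.434%.
22.434% falls short of the 25% threshold by 2.566 percentage points.

2.566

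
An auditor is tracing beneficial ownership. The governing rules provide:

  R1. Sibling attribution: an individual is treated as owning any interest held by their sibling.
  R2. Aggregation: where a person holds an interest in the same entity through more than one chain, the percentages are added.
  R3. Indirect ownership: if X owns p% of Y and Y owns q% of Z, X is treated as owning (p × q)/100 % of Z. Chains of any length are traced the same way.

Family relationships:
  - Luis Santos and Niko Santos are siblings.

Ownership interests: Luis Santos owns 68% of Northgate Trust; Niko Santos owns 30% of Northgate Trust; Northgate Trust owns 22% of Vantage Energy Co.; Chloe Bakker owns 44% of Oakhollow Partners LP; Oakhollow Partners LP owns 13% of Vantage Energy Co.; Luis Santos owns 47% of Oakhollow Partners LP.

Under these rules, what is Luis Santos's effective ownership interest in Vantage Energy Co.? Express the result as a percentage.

27.67%

By sibling attribution (R1), Luis Santos is treated as also owning Niko Santos's interest in Northgate Trust, giving 68% + 30% = 98%.
Chain via Northgate Trust (R3): 98% × 22% = 21.56% of Vantage Energy Co.
Chain via Oakhollow Partners LP (R3): 47% × 13% = 6.11% of Vantage Energy Co.
Aggregating (R2): 21.56% + 6.11% = 27.67%.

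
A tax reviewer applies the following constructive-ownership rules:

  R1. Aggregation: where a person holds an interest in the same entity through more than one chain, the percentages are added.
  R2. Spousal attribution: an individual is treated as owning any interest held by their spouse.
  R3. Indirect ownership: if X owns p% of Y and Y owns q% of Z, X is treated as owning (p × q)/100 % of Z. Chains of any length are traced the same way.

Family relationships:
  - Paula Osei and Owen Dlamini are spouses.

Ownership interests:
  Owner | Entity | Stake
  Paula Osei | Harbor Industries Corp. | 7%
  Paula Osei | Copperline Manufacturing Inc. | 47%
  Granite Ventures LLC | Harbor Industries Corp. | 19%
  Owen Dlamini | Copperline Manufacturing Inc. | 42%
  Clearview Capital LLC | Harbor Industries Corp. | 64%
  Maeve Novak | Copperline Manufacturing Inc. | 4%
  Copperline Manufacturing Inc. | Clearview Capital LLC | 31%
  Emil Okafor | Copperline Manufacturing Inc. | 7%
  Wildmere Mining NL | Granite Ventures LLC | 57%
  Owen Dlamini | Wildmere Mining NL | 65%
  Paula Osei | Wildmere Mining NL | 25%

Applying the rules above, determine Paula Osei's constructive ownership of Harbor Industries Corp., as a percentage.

By spousal attribution (R2), Paula Osei is treated as also owning Owen Dlamini's interest in Copperline Manufacturing Inc, giving 47% + 42% = 89%.
By spousal attribution (R2), Paula Osei is treated as also owning Owen Dlamini's interest in Wildmere Mining NL, giving 25% + 65% = 90%.
Chain via Copperline Manufacturing Inc. → Clearview Capital LLC (R3): 89% × 31% × 64% = 17.6576% of Harbor Industries Corp.
Chain via Wildmere Mining NL → Granite Ventures LLC (R3): 90% × 57% × 19% = 9.747% of Harbor Industries Corp.
Direct interest in Harbor Industries Corp: 7%.
Aggregating (R1): 17.6576% + 9.747% + 7% = 34.4046%.

34.4046%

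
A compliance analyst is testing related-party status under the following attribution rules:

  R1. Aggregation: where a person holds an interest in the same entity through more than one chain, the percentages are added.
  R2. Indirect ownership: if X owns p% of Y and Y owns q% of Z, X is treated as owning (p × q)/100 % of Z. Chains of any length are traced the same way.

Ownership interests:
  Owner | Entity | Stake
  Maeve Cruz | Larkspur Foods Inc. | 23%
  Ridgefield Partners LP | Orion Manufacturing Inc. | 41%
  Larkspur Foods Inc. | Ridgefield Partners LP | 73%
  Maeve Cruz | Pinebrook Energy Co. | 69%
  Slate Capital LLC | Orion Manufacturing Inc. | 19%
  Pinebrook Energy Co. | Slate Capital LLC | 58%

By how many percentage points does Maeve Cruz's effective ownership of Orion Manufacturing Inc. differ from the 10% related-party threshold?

4.4877

Chain via Larkspur Foods Inc. → Ridgefield Partners LP (R2): 23% × 73% × 41% = 6.8839% of Orion Manufacturing Inc.
Chain via Pinebrook Energy Co. → Slate Capital LLC (R2): 69% × 58% × 19% = 7.6038% of Orion Manufacturing Inc.
Aggregating (R1): 6.8839% + 7.6038% = 14.4877%.
14.4877% exceeds the 10% threshold by 4.4877 percentage points.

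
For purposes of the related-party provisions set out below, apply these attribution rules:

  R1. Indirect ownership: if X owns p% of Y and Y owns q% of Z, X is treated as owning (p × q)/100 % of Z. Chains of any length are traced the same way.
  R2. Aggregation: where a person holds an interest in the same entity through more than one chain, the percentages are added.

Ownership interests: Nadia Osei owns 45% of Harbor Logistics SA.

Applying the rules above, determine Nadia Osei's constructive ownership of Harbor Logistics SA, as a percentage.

45%

Direct interest in Harbor Logistics SA: 45%.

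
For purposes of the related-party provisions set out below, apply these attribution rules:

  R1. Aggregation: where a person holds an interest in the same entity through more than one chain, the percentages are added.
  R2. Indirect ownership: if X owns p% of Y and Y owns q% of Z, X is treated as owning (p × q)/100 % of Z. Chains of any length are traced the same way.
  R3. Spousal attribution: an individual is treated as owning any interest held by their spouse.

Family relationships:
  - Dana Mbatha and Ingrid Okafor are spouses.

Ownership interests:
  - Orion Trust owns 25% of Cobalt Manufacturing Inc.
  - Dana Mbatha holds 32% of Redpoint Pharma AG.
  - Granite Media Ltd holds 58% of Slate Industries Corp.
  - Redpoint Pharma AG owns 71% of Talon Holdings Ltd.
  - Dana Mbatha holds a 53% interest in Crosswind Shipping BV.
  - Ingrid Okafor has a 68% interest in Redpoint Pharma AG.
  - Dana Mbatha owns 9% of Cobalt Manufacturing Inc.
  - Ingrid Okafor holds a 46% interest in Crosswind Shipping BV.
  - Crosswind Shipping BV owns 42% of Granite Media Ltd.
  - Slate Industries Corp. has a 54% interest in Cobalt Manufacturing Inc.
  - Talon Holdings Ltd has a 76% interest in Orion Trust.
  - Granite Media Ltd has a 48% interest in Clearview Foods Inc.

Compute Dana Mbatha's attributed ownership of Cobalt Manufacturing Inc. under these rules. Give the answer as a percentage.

35.512856%

By spousal attribution (R3), Dana Mbatha is treated as also owning Ingrid Okafor's interest in Redpoint Pharma AG, giving 32% + 68% = 100%.
By spousal attribution (R3), Dana Mbatha is treated as also owning Ingrid Okafor's interest in Crosswind Shipping BV, giving 53% + 46% = 99%.
Chain via Redpoint Pharma AG → Talon Holdings Ltd → Orion Trust (R2): 100% × 71% × 76% × 25% = 13.49% of Cobalt Manufacturing Inc.
Chain via Crosswind Shipping BV → Granite Media Ltd → Slate Industries Corp. (R2): 99% × 42% × 58% × 54% = 13.022856% of Cobalt Manufacturing Inc.
Direct interest in Cobalt Manufacturing Inc: 9%.
Aggregating (R1): 13.49% + 13.022856% + 9% = 35.512856%.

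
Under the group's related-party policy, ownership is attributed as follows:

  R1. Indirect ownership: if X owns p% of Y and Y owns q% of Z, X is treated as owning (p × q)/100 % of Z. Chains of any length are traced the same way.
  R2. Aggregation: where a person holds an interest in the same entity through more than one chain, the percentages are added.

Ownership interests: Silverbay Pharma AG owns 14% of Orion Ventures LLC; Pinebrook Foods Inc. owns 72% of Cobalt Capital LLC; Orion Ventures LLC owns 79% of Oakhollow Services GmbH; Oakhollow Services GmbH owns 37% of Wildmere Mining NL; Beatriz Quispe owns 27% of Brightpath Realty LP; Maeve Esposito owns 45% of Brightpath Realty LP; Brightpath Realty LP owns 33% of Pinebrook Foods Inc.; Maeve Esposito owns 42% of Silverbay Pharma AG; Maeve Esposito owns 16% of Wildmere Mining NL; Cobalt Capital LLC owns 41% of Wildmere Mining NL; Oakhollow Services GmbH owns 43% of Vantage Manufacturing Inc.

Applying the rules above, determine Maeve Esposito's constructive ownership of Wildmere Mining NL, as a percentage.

Chain via Brightpath Realty LP → Pinebrook Foods Inc. → Cobalt Capital LLC (R1): 45% × 33% × 72% × 41% = 4.38372% of Wildmere Mining NL.
Chain via Silverbay Pharma AG → Orion Ventures LLC → Oakhollow Services GmbH (R1): 42% × 14% × 79% × 37% = 1.718724% of Wildmere Mining NL.
Direct interest in Wildmere Mining NL: 16%.
Aggregating (R2): 4.38372% + 1.718724% + 16% = 22.102444%.

22.102444%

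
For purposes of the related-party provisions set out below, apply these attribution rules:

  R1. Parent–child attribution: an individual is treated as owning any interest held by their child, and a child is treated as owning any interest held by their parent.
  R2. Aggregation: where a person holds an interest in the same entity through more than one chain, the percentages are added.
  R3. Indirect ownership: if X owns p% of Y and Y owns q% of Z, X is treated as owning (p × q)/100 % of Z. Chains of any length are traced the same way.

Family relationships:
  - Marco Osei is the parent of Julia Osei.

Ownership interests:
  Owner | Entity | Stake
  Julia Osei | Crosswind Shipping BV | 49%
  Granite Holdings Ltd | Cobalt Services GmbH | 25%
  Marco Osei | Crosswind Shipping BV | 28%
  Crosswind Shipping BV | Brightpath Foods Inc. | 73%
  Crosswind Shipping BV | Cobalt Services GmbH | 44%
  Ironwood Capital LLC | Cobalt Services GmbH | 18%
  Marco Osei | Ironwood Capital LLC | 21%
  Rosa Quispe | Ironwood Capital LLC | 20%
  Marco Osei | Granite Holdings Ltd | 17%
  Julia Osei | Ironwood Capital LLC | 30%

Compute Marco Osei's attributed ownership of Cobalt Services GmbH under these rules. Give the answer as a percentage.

By parent–child attribution (R1), Marco Osei is treated as also owning Julia Osei's interest in Ironwood Capital LLC, giving 21% + 30% = 51%.
By parent–child attribution (R1), Marco Osei is treated as also owning Julia Osei's interest in Crosswind Shipping BV, giving 28% + 49% = 77%.
Chain via Ironwood Capital LLC (R3): 51% × 18% = 9.18% of Cobalt Services GmbH.
Chain via Crosswind Shipping BV (R3): 77% × 44% = 33.88% of Cobalt Services GmbH.
Chain via Granite Holdings Ltd (R3): 17% × 25% = 4.25% of Cobalt Services GmbH.
Aggregating (R2): 9.18% + 33.88% + 4.25% = 47.31%.

47.31%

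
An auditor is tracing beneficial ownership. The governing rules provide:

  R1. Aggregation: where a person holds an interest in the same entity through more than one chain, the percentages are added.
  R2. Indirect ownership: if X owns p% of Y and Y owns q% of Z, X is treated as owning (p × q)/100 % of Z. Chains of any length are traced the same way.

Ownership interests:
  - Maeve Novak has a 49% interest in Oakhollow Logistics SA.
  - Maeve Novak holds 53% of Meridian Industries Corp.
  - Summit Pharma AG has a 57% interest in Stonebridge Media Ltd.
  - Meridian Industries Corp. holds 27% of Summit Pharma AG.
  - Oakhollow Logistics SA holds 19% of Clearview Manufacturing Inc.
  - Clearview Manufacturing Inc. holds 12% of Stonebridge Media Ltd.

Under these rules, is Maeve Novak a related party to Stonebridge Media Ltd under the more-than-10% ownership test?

No

Chain via Meridian Industries Corp. → Summit Pharma AG (R2): 53% × 27% × 57% = 8.1567% of Stonebridge Media Ltd.
Chain via Oakhollow Logistics SA → Clearview Manufacturing Inc. (R2): 49% × 19% × 12% = 1.1172% of Stonebridge Media Ltd.
Aggregating (R1): 8.1567% + 1.1172% = 9.2739%.
9.2739% does not exceed the 10% threshold, so Maeve is not a related party to Stonebridge Media Ltd.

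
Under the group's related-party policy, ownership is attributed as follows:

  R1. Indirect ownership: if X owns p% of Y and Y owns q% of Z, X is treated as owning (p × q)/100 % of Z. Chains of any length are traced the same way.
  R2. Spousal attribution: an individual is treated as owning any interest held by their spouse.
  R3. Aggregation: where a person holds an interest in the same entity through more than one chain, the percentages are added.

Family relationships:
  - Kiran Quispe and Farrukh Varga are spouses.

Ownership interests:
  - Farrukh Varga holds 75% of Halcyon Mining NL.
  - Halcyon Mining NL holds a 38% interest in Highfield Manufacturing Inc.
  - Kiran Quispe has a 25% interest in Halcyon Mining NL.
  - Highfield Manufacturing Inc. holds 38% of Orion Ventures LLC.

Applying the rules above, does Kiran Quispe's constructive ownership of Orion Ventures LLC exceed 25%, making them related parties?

No

By spousal attribution (R2), Kiran Quispe is treated as also owning Farrukh Varga's interest in Halcyon Mining NL, giving 25% + 75% = 100%.
Chain via Halcyon Mining NL → Highfield Manufacturing Inc. (R1): 100% × 38% × 38% = 14.44% of Orion Ventures LLC.
14.44% does not exceed the 25% threshold, so Kiran is not a related party to Orion Ventures LLC.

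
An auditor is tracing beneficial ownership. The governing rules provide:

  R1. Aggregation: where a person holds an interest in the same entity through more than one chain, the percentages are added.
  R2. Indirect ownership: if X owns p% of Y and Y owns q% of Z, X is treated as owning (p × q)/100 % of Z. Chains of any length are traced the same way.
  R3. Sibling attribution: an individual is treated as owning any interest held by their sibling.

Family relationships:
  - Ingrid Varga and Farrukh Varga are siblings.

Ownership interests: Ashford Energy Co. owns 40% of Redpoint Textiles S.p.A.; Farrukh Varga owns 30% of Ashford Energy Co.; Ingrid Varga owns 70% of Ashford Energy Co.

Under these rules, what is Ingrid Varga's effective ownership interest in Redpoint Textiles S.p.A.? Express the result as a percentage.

By sibling attribution (R3), Ingrid Varga is treated as also owning Farrukh Varga's interest in Ashford Energy Co, giving 70% + 30% = 100%.
Chain via Ashford Energy Co. (R2): 100% × 40% = 40% of Redpoint Textiles S.p.A.

40%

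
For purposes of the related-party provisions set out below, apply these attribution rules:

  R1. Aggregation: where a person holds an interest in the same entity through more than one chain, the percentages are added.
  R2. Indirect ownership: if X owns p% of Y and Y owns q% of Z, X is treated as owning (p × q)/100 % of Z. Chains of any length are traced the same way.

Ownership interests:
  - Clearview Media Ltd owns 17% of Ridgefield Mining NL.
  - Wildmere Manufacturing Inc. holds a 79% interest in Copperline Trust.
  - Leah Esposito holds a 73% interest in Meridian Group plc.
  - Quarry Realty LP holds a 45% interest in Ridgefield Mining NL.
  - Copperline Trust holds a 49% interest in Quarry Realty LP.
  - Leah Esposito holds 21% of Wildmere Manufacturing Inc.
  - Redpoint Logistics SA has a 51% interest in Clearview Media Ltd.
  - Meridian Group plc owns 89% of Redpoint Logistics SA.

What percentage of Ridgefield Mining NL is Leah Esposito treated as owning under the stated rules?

9.290994%

Chain via Meridian Group plc → Redpoint Logistics SA → Clearview Media Ltd (R2): 73% × 89% × 51% × 17% = 5.632899% of Ridgefield Mining NL.
Chain via Wildmere Manufacturing Inc. → Copperline Trust → Quarry Realty LP (R2): 21% × 79% × 49% × 45% = 3.658095% of Ridgefield Mining NL.
Aggregating (R1): 5.632899% + 3.658095% = 9.290994%.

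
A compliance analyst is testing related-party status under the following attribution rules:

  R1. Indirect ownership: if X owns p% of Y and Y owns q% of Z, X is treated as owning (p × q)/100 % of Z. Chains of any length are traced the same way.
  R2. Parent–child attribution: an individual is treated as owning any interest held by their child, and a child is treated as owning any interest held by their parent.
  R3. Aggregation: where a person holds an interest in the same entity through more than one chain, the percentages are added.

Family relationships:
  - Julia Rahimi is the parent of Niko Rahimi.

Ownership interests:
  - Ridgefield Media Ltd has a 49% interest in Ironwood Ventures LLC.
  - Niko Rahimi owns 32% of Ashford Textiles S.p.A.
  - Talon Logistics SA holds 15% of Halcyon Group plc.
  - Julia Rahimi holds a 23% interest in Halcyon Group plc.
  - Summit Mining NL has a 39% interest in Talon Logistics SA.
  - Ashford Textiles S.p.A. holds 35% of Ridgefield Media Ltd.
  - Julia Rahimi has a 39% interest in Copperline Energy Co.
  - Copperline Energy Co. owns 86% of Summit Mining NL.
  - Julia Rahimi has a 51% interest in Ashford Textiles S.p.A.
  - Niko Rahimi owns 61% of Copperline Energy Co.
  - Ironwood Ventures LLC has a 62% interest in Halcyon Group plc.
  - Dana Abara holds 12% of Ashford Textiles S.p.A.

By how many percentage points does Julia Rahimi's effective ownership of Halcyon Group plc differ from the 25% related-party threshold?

By parent–child attribution (R2), Julia Rahimi is treated as also owning Niko Rahimi's interest in Copperline Energy Co, giving 39% + 61% = 100%.
By parent–child attribution (R2), Julia Rahimi is treated as also owning Niko Rahimi's interest in Ashford Textiles S.p.A, giving 51% + 32% = 83%.
Chain via Copperline Energy Co. → Summit Mining NL → Talon Logistics SA (R1): 100% × 86% × 39% × 15% = 5.031% of Halcyon Group plc.
Chain via Ashford Textiles S.p.A. → Ridgefield Media Ltd → Ironwood Ventures LLC (R1): 83% × 35% × 49% × 62% = 8.82539% of Halcyon Group plc.
Direct interest in Halcyon Group plc: 23%.
Aggregating (R3): 5.031% + 8.82539% + 23% = 36.85639%.
36.85639% exceeds the 25% threshold by 11.85639 percentage points.

11.85639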